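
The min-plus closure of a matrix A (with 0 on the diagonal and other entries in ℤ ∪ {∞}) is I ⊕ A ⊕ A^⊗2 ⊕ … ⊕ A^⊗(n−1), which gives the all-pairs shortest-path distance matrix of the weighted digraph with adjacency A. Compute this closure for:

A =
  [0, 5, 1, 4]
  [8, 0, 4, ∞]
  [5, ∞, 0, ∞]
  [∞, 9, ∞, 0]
Closure =
  [0, 5, 1, 4]
  [8, 0, 4, 12]
  [5, 10, 0, 9]
  [17, 9, 13, 0]

This is the Floyd-Warshall all-pairs shortest-path computation. For each intermediate vertex k = 0, 1, …, 3, update dist[i][j] ← min(dist[i][j], dist[i][k] + dist[k][j]). The final matrix gives, for each (i, j), the minimum total weight of any directed path from i to j (possibly empty when i = j).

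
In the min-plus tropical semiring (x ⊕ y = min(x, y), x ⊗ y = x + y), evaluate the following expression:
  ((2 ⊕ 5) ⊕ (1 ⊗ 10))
((2 ⊕ 5) ⊕ (1 ⊗ 10)) = 2

Expand innermost to outermost. Recall ⊕ takes the minimum of its arguments and ⊗ takes their sum. Working out the expression ((2 ⊕ 5) ⊕ (1 ⊗ 10)) gives 2.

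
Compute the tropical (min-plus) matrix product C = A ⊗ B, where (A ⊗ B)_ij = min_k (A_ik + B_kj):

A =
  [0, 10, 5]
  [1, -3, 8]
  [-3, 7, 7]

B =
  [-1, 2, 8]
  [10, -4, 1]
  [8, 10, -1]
A ⊗ B =
  [-1, 2, 4]
  [0, -7, -2]
  [-4, -1, 5]

Apply the min-plus product entry-by-entry:
  C[0][0] = min over k of (A[0][0] + B[0][0] = 0 + -1 = -1, A[0][1] + B[1][0] = 10 + 10 = 20, A[0][2] + B[2][0] = 5 + 8 = 13) = -1 (attained at k = 0)
  C[0][1] = min over k of (A[0][0] + B[0][1] = 0 + 2 = 2, A[0][1] + B[1][1] = 10 + -4 = 6, A[0][2] + B[2][1] = 5 + 10 = 15) = 2 (attained at k = 0)
  C[0][2] = min over k of (A[0][0] + B[0][2] = 0 + 8 = 8, A[0][1] + B[1][2] = 10 + 1 = 11, A[0][2] + B[2][2] = 5 + -1 = 4) = 4 (attained at k = 2)
  C[1][0] = min over k of (A[1][0] + B[0][0] = 1 + -1 = 0, A[1][1] + B[1][0] = -3 + 10 = 7, A[1][2] + B[2][0] = 8 + 8 = 16) = 0 (attained at k = 0)
  C[1][1] = min over k of (A[1][0] + B[0][1] = 1 + 2 = 3, A[1][1] + B[1][1] = -3 + -4 = -7, A[1][2] + B[2][1] = 8 + 10 = 18) = -7 (attained at k = 1)
  C[1][2] = min over k of (A[1][0] + B[0][2] = 1 + 8 = 9, A[1][1] + B[1][2] = -3 + 1 = -2, A[1][2] + B[2][2] = 8 + -1 = 7) = -2 (attained at k = 1)
  C[2][0] = min over k of (A[2][0] + B[0][0] = -3 + -1 = -4, A[2][1] + B[1][0] = 7 + 10 = 17, A[2][2] + B[2][0] = 7 + 8 = 15) = -4 (attained at k = 0)
  C[2][1] = min over k of (A[2][0] + B[0][1] = -3 + 2 = -1, A[2][1] + B[1][1] = 7 + -4 = 3, A[2][2] + B[2][1] = 7 + 10 = 17) = -1 (attained at k = 0)
  C[2][2] = min over k of (A[2][0] + B[0][2] = -3 + 8 = 5, A[2][1] + B[1][2] = 7 + 1 = 8, A[2][2] + B[2][2] = 7 + -1 = 6) = 5 (attained at k = 0)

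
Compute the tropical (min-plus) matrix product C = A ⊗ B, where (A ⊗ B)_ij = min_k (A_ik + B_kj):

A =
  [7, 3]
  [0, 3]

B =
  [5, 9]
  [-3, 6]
A ⊗ B =
  [0, 9]
  [0, 9]

Apply the min-plus product entry-by-entry:
  C[0][0] = min over k of (A[0][0] + B[0][0] = 7 + 5 = 12, A[0][1] + B[1][0] = 3 + -3 = 0) = 0 (attained at k = 1)
  C[0][1] = min over k of (A[0][0] + B[0][1] = 7 + 9 = 16, A[0][1] + B[1][1] = 3 + 6 = 9) = 9 (attained at k = 1)
  C[1][0] = min over k of (A[1][0] + B[0][0] = 0 + 5 = 5, A[1][1] + B[1][0] = 3 + -3 = 0) = 0 (attained at k = 1)
  C[1][1] = min over k of (A[1][0] + B[0][1] = 0 + 9 = 9, A[1][1] + B[1][1] = 3 + 6 = 9) = 9 (attained at k = 0)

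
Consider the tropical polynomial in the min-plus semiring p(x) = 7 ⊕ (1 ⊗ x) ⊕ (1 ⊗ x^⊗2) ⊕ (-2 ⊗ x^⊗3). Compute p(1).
p(1) = 1

A tropical monomial a ⊗ x^⊗i evaluates to a + i · x. Evaluating each term at x = 1:
  Term 0 contributes 7 + 0 · 1 = 7
  Term 1 contributes 1 + 1 · 1 = 2
  Term 2 contributes 1 + 2 · 1 = 3
  Term 3 contributes -2 + 3 · 1 = 1
p(1) = ⊕ of these = min[7, 2, 3, 1] = 1.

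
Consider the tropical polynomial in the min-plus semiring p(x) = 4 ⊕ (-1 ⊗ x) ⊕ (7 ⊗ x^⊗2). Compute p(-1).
p(-1) = -2

A tropical monomial a ⊗ x^⊗i evaluates to a + i · x. Evaluating each term at x = -1:
  Term 0 contributes 4 + 0 · -1 = 4
  Term 1 contributes -1 + 1 · -1 = -2
  Term 2 contributes 7 + 2 · -1 = 5
p(-1) = ⊕ of these = min[4, -2, 5] = -2.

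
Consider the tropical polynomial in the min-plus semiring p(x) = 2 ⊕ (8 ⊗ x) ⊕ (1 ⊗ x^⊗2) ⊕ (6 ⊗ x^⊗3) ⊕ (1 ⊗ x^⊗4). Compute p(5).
p(5) = 2

A tropical monomial a ⊗ x^⊗i evaluates to a + i · x. Evaluating each term at x = 5:
  Term 0 contributes 2 + 0 · 5 = 2
  Term 1 contributes 8 + 1 · 5 = 13
  Term 2 contributes 1 + 2 · 5 = 11
  Term 3 contributes 6 + 3 · 5 = 21
  Term 4 contributes 1 + 4 · 5 = 21
p(5) = ⊕ of these = min[2, 13, 11, 21, 21] = 2.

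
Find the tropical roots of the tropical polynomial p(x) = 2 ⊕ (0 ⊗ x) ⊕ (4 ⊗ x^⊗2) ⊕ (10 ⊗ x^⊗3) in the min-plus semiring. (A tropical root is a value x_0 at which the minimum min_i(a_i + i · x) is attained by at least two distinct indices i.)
Roots: {-6, -4, 2}

Each tropical root is a break point of the lower envelope of the lines y = a_i + i · x (there are 4 lines, with slopes 0, 1, ..., 3). Only the lines that attain the minimum somewhere contribute to roots; other lines are dominated. Here the surviving (envelope) indices are i = 3, i = 2, i = 1, i = 0.
Intersections between consecutive envelope lines give the roots: for adjacent envelope indices i < j the intersection is x = (a_i − a_j) / (j − i). Reading off the sorted break points: {-6, -4, 2}.
Verification: at each break x_0, at least two indices attain the minimum of min_i(a_i + i · x_0).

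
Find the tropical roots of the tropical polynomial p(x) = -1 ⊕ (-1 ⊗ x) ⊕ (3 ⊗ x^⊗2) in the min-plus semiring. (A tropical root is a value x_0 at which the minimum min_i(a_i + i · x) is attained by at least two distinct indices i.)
Roots: {-4, 0}

Each tropical root is a break point of the lower envelope of the lines y = a_i + i · x (there are 3 lines, with slopes 0, 1, ..., 2). Only the lines that attain the minimum somewhere contribute to roots; other lines are dominated. Here the surviving (envelope) indices are i = 2, i = 1, i = 0.
Intersections between consecutive envelope lines give the roots: for adjacent envelope indices i < j the intersection is x = (a_i − a_j) / (j − i). Reading off the sorted break points: {-4, 0}.
Verification: at each break x_0, at least two indices attain the minimum of min_i(a_i + i · x_0).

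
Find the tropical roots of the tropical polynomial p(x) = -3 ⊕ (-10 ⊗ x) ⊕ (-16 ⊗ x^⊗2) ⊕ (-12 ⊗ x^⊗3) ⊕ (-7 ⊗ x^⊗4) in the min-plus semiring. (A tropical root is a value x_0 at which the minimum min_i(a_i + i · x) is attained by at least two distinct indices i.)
Roots: {-5, -4, 6, 7}

Each tropical root is a break point of the lower envelope of the lines y = a_i + i · x (there are 5 lines, with slopes 0, 1, ..., 4). Only the lines that attain the minimum somewhere contribute to roots; other lines are dominated. Here the surviving (envelope) indices are i = 4, i = 3, i = 2, i = 1, i = 0.
Intersections between consecutive envelope lines give the roots: for adjacent envelope indices i < j the intersection is x = (a_i − a_j) / (j − i). Reading off the sorted break points: {-5, -4, 6, 7}.
Verification: at each break x_0, at least two indices attain the minimum of min_i(a_i + i · x_0).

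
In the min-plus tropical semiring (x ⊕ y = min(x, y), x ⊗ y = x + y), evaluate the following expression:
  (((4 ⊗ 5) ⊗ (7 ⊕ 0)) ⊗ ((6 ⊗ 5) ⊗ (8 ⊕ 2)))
(((4 ⊗ 5) ⊗ (7 ⊕ 0)) ⊗ ((6 ⊗ 5) ⊗ (8 ⊕ 2))) = 22

Expand innermost to outermost. Recall ⊕ takes the minimum of its arguments and ⊗ takes their sum. Working out the expression (((4 ⊗ 5) ⊗ (7 ⊕ 0)) ⊗ ((6 ⊗ 5) ⊗ (8 ⊕ 2))) gives 22.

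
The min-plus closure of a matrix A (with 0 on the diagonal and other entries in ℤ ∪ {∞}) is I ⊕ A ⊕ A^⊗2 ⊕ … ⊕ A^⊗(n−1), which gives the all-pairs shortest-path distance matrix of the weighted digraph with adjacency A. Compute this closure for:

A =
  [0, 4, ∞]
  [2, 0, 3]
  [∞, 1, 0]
Closure =
  [0, 4, 7]
  [2, 0, 3]
  [3, 1, 0]

This is the Floyd-Warshall all-pairs shortest-path computation. For each intermediate vertex k = 0, 1, …, 2, update dist[i][j] ← min(dist[i][j], dist[i][k] + dist[k][j]). The final matrix gives, for each (i, j), the minimum total weight of any directed path from i to j (possibly empty when i = j).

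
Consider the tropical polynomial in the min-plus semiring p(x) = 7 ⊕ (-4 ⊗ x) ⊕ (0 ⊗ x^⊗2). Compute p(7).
p(7) = 3

A tropical monomial a ⊗ x^⊗i evaluates to a + i · x. Evaluating each term at x = 7:
  Term 0 contributes 7 + 0 · 7 = 7
  Term 1 contributes -4 + 1 · 7 = 3
  Term 2 contributes 0 + 2 · 7 = 14
p(7) = ⊕ of these = min[7, 3, 14] = 3.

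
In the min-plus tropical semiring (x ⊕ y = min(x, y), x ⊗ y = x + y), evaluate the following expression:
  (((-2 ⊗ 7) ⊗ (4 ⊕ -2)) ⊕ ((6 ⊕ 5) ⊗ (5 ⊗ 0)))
(((-2 ⊗ 7) ⊗ (4 ⊕ -2)) ⊕ ((6 ⊕ 5) ⊗ (5 ⊗ 0))) = 3

Expand innermost to outermost. Recall ⊕ takes the minimum of its arguments and ⊗ takes their sum. Working out the expression (((-2 ⊗ 7) ⊗ (4 ⊕ -2)) ⊕ ((6 ⊕ 5) ⊗ (5 ⊗ 0))) gives 3.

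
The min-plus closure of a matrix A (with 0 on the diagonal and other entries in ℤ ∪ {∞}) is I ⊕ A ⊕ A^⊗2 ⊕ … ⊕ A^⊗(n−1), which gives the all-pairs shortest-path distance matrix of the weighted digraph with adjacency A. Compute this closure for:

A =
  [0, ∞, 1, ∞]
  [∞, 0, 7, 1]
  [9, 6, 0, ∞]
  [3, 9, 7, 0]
Closure =
  [0, 7, 1, 8]
  [4, 0, 5, 1]
  [9, 6, 0, 7]
  [3, 9, 4, 0]

This is the Floyd-Warshall all-pairs shortest-path computation. For each intermediate vertex k = 0, 1, …, 3, update dist[i][j] ← min(dist[i][j], dist[i][k] + dist[k][j]). The final matrix gives, for each (i, j), the minimum total weight of any directed path from i to j (possibly empty when i = j).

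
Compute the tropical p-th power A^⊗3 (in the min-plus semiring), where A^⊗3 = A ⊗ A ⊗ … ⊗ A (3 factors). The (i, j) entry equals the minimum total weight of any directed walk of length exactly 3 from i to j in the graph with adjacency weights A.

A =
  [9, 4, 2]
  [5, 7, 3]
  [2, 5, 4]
A^⊗3 =
  [8, 8, 6]
  [9, 9, 7]
  [6, 9, 8]

Each entry (A^⊗3)_ij equals the minimum over all length-3 walks i = v_0 → v_1 → … → v_3 = j of Σ_t A[v_t][v_{t+1}]. For example, for (i, j) = (0, 2) we minimise over 9 possible intermediate vertex sequences; the minimum is 6, attained along the walk 0 → 2 → 0 → 2.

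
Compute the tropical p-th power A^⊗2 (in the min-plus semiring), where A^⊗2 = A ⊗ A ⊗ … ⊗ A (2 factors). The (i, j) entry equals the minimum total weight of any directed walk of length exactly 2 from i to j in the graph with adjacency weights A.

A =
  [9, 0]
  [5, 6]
A^⊗2 =
  [5, 6]
  [11, 5]

Each entry (A^⊗2)_ij equals the minimum over all length-2 walks i = v_0 → v_1 → … → v_2 = j of Σ_t A[v_t][v_{t+1}]. For example, for (i, j) = (0, 1) we minimise over 2 possible intermediate vertex sequences; the minimum is 6, attained along the walk 0 → 1 → 1.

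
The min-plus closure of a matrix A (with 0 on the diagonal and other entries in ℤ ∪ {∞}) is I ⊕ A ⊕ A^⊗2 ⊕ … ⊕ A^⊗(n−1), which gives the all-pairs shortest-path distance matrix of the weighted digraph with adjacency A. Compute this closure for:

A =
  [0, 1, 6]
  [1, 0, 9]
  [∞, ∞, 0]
Closure =
  [0, 1, 6]
  [1, 0, 7]
  [∞, ∞, 0]

This is the Floyd-Warshall all-pairs shortest-path computation. For each intermediate vertex k = 0, 1, …, 2, update dist[i][j] ← min(dist[i][j], dist[i][k] + dist[k][j]). The final matrix gives, for each (i, j), the minimum total weight of any directed path from i to j (possibly empty when i = j).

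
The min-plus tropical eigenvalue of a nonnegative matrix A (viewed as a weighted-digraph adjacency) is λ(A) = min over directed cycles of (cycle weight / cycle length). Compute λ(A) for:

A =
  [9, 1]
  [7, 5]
λ(A) = 4

Enumerate directed cycles and compute their means (weight / length). Sample:
  cycle 0 → 0: weight = 9, length = 1, mean = 9/1 ≈ 9.000
  cycle 1 → 1: weight = 5, length = 1, mean = 5/1 ≈ 5.000
  cycle 0 → 1 → 0: weight = 8, length = 2, mean = 8/2 ≈ 4.000
  cycle 1 → 0 → 1: weight = 8, length = 2, mean = 8/2 ≈ 4.000
Minimum mean = 4.000, attained e.g. along the cycle 0 → 1 → 0 with weight 8 and length 2. So λ(A) = 8/2 = 4.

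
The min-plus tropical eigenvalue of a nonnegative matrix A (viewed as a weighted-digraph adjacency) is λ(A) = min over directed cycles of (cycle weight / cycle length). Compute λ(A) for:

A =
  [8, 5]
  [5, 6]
λ(A) = 5

Enumerate directed cycles and compute their means (weight / length). Sample:
  cycle 0 → 0: weight = 8, length = 1, mean = 8/1 ≈ 8.000
  cycle 1 → 1: weight = 6, length = 1, mean = 6/1 ≈ 6.000
  cycle 0 → 1 → 0: weight = 10, length = 2, mean = 10/2 ≈ 5.000
  cycle 1 → 0 → 1: weight = 10, length = 2, mean = 10/2 ≈ 5.000
Minimum mean = 5.000, attained e.g. along the cycle 0 → 1 → 0 with weight 10 and length 2. So λ(A) = 10/2 = 5.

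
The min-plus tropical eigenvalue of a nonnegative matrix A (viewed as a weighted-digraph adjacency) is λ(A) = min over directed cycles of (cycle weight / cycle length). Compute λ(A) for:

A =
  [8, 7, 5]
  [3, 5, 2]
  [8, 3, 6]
λ(A) = 5/2

Enumerate directed cycles and compute their means (weight / length). Sample:
  cycle 0 → 0: weight = 8, length = 1, mean = 8/1 ≈ 8.000
  cycle 1 → 1: weight = 5, length = 1, mean = 5/1 ≈ 5.000
  cycle 2 → 2: weight = 6, length = 1, mean = 6/1 ≈ 6.000
  cycle 0 → 1 → 0: weight = 10, length = 2, mean = 10/2 ≈ 5.000
  cycle 0 → 2 → 0: weight = 13, length = 2, mean = 13/2 ≈ 6.500
  cycle 1 → 0 → 1: weight = 10, length = 2, mean = 10/2 ≈ 5.000
Minimum mean = 2.500, attained e.g. along the cycle 1 → 2 → 1 with weight 5 and length 2. So λ(A) = 5/2 = 5/2.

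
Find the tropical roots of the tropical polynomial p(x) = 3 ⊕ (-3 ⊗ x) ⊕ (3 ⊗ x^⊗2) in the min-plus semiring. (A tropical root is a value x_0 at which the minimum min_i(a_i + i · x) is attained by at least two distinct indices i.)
Roots: {-6, 6}

Each tropical root is a break point of the lower envelope of the lines y = a_i + i · x (there are 3 lines, with slopes 0, 1, ..., 2). Only the lines that attain the minimum somewhere contribute to roots; other lines are dominated. Here the surviving (envelope) indices are i = 2, i = 1, i = 0.
Intersections between consecutive envelope lines give the roots: for adjacent envelope indices i < j the intersection is x = (a_i − a_j) / (j − i). Reading off the sorted break points: {-6, 6}.
Verification: at each break x_0, at least two indices attain the minimum of min_i(a_i + i · x_0).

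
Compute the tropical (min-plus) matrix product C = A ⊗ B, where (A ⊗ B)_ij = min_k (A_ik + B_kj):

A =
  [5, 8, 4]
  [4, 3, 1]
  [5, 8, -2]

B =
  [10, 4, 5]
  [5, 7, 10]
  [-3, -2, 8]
A ⊗ B =
  [1, 2, 10]
  [-2, -1, 9]
  [-5, -4, 6]

Apply the min-plus product entry-by-entry:
  C[0][0] = min over k of (A[0][0] + B[0][0] = 5 + 10 = 15, A[0][1] + B[1][0] = 8 + 5 = 13, A[0][2] + B[2][0] = 4 + -3 = 1) = 1 (attained at k = 2)
  C[0][1] = min over k of (A[0][0] + B[0][1] = 5 + 4 = 9, A[0][1] + B[1][1] = 8 + 7 = 15, A[0][2] + B[2][1] = 4 + -2 = 2) = 2 (attained at k = 2)
  C[0][2] = min over k of (A[0][0] + B[0][2] = 5 + 5 = 10, A[0][1] + B[1][2] = 8 + 10 = 18, A[0][2] + B[2][2] = 4 + 8 = 12) = 10 (attained at k = 0)
  C[1][0] = min over k of (A[1][0] + B[0][0] = 4 + 10 = 14, A[1][1] + B[1][0] = 3 + 5 = 8, A[1][2] + B[2][0] = 1 + -3 = -2) = -2 (attained at k = 2)
  C[1][1] = min over k of (A[1][0] + B[0][1] = 4 + 4 = 8, A[1][1] + B[1][1] = 3 + 7 = 10, A[1][2] + B[2][1] = 1 + -2 = -1) = -1 (attained at k = 2)
  C[1][2] = min over k of (A[1][0] + B[0][2] = 4 + 5 = 9, A[1][1] + B[1][2] = 3 + 10 = 13, A[1][2] + B[2][2] = 1 + 8 = 9) = 9 (attained at k = 0)
  C[2][0] = min over k of (A[2][0] + B[0][0] = 5 + 10 = 15, A[2][1] + B[1][0] = 8 + 5 = 13, A[2][2] + B[2][0] = -2 + -3 = -5) = -5 (attained at k = 2)
  C[2][1] = min over k of (A[2][0] + B[0][1] = 5 + 4 = 9, A[2][1] + B[1][1] = 8 + 7 = 15, A[2][2] + B[2][1] = -2 + -2 = -4) = -4 (attained at k = 2)
  C[2][2] = min over k of (A[2][0] + B[0][2] = 5 + 5 = 10, A[2][1] + B[1][2] = 8 + 10 = 18, A[2][2] + B[2][2] = -2 + 8 = 6) = 6 (attained at k = 2)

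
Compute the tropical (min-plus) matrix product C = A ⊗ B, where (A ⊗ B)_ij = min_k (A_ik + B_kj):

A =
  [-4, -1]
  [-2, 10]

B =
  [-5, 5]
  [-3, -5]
A ⊗ B =
  [-9, -6]
  [-7, 3]

Apply the min-plus product entry-by-entry:
  C[0][0] = min over k of (A[0][0] + B[0][0] = -4 + -5 = -9, A[0][1] + B[1][0] = -1 + -3 = -4) = -9 (attained at k = 0)
  C[0][1] = min over k of (A[0][0] + B[0][1] = -4 + 5 = 1, A[0][1] + B[1][1] = -1 + -5 = -6) = -6 (attained at k = 1)
  C[1][0] = min over k of (A[1][0] + B[0][0] = -2 + -5 = -7, A[1][1] + B[1][0] = 10 + -3 = 7) = -7 (attained at k = 0)
  C[1][1] = min over k of (A[1][0] + B[0][1] = -2 + 5 = 3, A[1][1] + B[1][1] = 10 + -5 = 5) = 3 (attained at k = 0)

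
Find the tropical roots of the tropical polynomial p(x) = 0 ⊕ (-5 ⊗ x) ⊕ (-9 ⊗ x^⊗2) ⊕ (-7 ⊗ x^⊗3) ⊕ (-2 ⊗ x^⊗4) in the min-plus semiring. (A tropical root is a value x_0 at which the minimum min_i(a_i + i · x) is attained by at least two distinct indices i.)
Roots: {-5, -2, 4, 5}

Each tropical root is a break point of the lower envelope of the lines y = a_i + i · x (there are 5 lines, with slopes 0, 1, ..., 4). Only the lines that attain the minimum somewhere contribute to roots; other lines are dominated. Here the surviving (envelope) indices are i = 4, i = 3, i = 2, i = 1, i = 0.
Intersections between consecutive envelope lines give the roots: for adjacent envelope indices i < j the intersection is x = (a_i − a_j) / (j − i). Reading off the sorted break points: {-5, -2, 4, 5}.
Verification: at each break x_0, at least two indices attain the minimum of min_i(a_i + i · x_0).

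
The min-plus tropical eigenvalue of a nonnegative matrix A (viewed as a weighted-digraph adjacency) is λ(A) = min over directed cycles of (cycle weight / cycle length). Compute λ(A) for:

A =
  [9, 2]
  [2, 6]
λ(A) = 2

Enumerate directed cycles and compute their means (weight / length). Sample:
  cycle 0 → 0: weight = 9, length = 1, mean = 9/1 ≈ 9.000
  cycle 1 → 1: weight = 6, length = 1, mean = 6/1 ≈ 6.000
  cycle 0 → 1 → 0: weight = 4, length = 2, mean = 4/2 ≈ 2.000
  cycle 1 → 0 → 1: weight = 4, length = 2, mean = 4/2 ≈ 2.000
Minimum mean = 2.000, attained e.g. along the cycle 0 → 1 → 0 with weight 4 and length 2. So λ(A) = 4/2 = 2.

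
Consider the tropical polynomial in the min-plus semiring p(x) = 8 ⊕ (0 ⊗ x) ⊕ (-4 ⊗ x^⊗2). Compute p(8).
p(8) = 8

A tropical monomial a ⊗ x^⊗i evaluates to a + i · x. Evaluating each term at x = 8:
  Term 0 contributes 8 + 0 · 8 = 8
  Term 1 contributes 0 + 1 · 8 = 8
  Term 2 contributes -4 + 2 · 8 = 12
p(8) = ⊕ of these = min[8, 8, 12] = 8.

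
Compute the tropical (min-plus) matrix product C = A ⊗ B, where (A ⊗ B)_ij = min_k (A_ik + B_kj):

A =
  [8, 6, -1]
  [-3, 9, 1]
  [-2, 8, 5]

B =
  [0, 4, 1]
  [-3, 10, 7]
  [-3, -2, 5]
A ⊗ B =
  [-4, -3, 4]
  [-3, -1, -2]
  [-2, 2, -1]

Apply the min-plus product entry-by-entry:
  C[0][0] = min over k of (A[0][0] + B[0][0] = 8 + 0 = 8, A[0][1] + B[1][0] = 6 + -3 = 3, A[0][2] + B[2][0] = -1 + -3 = -4) = -4 (attained at k = 2)
  C[0][1] = min over k of (A[0][0] + B[0][1] = 8 + 4 = 12, A[0][1] + B[1][1] = 6 + 10 = 16, A[0][2] + B[2][1] = -1 + -2 = -3) = -3 (attained at k = 2)
  C[0][2] = min over k of (A[0][0] + B[0][2] = 8 + 1 = 9, A[0][1] + B[1][2] = 6 + 7 = 13, A[0][2] + B[2][2] = -1 + 5 = 4) = 4 (attained at k = 2)
  C[1][0] = min over k of (A[1][0] + B[0][0] = -3 + 0 = -3, A[1][1] + B[1][0] = 9 + -3 = 6, A[1][2] + B[2][0] = 1 + -3 = -2) = -3 (attained at k = 0)
  C[1][1] = min over k of (A[1][0] + B[0][1] = -3 + 4 = 1, A[1][1] + B[1][1] = 9 + 10 = 19, A[1][2] + B[2][1] = 1 + -2 = -1) = -1 (attained at k = 2)
  C[1][2] = min over k of (A[1][0] + B[0][2] = -3 + 1 = -2, A[1][1] + B[1][2] = 9 + 7 = 16, A[1][2] + B[2][2] = 1 + 5 = 6) = -2 (attained at k = 0)
  C[2][0] = min over k of (A[2][0] + B[0][0] = -2 + 0 = -2, A[2][1] + B[1][0] = 8 + -3 = 5, A[2][2] + B[2][0] = 5 + -3 = 2) = -2 (attained at k = 0)
  C[2][1] = min over k of (A[2][0] + B[0][1] = -2 + 4 = 2, A[2][1] + B[1][1] = 8 + 10 = 18, A[2][2] + B[2][1] = 5 + -2 = 3) = 2 (attained at k = 0)
  C[2][2] = min over k of (A[2][0] + B[0][2] = -2 + 1 = -1, A[2][1] + B[1][2] = 8 + 7 = 15, A[2][2] + B[2][2] = 5 + 5 = 10) = -1 (attained at k = 0)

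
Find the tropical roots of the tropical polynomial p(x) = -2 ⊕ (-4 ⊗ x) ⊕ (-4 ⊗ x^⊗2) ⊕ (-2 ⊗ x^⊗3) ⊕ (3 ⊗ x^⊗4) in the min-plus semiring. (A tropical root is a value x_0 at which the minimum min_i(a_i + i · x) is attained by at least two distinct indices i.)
Roots: {-5, -2, 0, 2}

Each tropical root is a break point of the lower envelope of the lines y = a_i + i · x (there are 5 lines, with slopes 0, 1, ..., 4). Only the lines that attain the minimum somewhere contribute to roots; other lines are dominated. Here the surviving (envelope) indices are i = 4, i = 3, i = 2, i = 1, i = 0.
Intersections between consecutive envelope lines give the roots: for adjacent envelope indices i < j the intersection is x = (a_i − a_j) / (j − i). Reading off the sorted break points: {-5, -2, 0, 2}.
Verification: at each break x_0, at least two indices attain the minimum of min_i(a_i + i · x_0).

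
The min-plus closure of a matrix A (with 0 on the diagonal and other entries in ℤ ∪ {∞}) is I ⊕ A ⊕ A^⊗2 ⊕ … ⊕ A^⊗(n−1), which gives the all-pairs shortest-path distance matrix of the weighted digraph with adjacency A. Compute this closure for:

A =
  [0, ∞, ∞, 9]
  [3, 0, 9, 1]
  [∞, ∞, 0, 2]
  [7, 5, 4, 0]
Closure =
  [0, 14, 13, 9]
  [3, 0, 5, 1]
  [9, 7, 0, 2]
  [7, 5, 4, 0]

This is the Floyd-Warshall all-pairs shortest-path computation. For each intermediate vertex k = 0, 1, …, 3, update dist[i][j] ← min(dist[i][j], dist[i][k] + dist[k][j]). The final matrix gives, for each (i, j), the minimum total weight of any directed path from i to j (possibly empty when i = j).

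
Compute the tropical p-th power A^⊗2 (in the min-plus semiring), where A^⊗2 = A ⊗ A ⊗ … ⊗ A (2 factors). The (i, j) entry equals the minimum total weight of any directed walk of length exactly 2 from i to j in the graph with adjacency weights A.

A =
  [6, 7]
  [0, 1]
A^⊗2 =
  [7, 8]
  [1, 2]

Each entry (A^⊗2)_ij equals the minimum over all length-2 walks i = v_0 → v_1 → … → v_2 = j of Σ_t A[v_t][v_{t+1}]. For example, for (i, j) = (0, 1) we minimise over 2 possible intermediate vertex sequences; the minimum is 8, attained along the walk 0 → 1 → 1.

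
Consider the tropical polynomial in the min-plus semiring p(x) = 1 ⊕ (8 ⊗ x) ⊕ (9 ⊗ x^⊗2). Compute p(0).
p(0) = 1

A tropical monomial a ⊗ x^⊗i evaluates to a + i · x. Evaluating each term at x = 0:
  Term 0 contributes 1 + 0 · 0 = 1
  Term 1 contributes 8 + 1 · 0 = 8
  Term 2 contributes 9 + 2 · 0 = 9
p(0) = ⊕ of these = min[1, 8, 9] = 1.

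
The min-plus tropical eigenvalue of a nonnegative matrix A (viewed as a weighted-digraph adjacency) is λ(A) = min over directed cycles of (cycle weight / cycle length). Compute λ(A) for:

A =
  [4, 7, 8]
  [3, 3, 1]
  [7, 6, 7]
λ(A) = 3

Enumerate directed cycles and compute their means (weight / length). Sample:
  cycle 0 → 0: weight = 4, length = 1, mean = 4/1 ≈ 4.000
  cycle 1 → 1: weight = 3, length = 1, mean = 3/1 ≈ 3.000
  cycle 2 → 2: weight = 7, length = 1, mean = 7/1 ≈ 7.000
  cycle 0 → 1 → 0: weight = 10, length = 2, mean = 10/2 ≈ 5.000
  cycle 0 → 2 → 0: weight = 15, length = 2, mean = 15/2 ≈ 7.500
  cycle 1 → 0 → 1: weight = 10, length = 2, mean = 10/2 ≈ 5.000
Minimum mean = 3.000, attained e.g. along the cycle 1 → 1 with weight 3 and length 1. So λ(A) = 3/1 = 3.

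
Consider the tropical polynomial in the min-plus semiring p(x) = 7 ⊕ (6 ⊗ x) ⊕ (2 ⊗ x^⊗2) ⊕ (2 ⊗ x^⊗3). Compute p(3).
p(3) = 7

A tropical monomial a ⊗ x^⊗i evaluates to a + i · x. Evaluating each term at x = 3:
  Term 0 contributes 7 + 0 · 3 = 7
  Term 1 contributes 6 + 1 · 3 = 9
  Term 2 contributes 2 + 2 · 3 = 8
  Term 3 contributes 2 + 3 · 3 = 11
p(3) = ⊕ of these = min[7, 9, 8, 11] = 7.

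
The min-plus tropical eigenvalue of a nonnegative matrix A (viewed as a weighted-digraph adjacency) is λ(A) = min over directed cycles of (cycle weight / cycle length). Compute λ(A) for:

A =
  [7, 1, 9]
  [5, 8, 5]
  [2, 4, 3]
λ(A) = 8/3

Enumerate directed cycles and compute their means (weight / length). Sample:
  cycle 0 → 0: weight = 7, length = 1, mean = 7/1 ≈ 7.000
  cycle 1 → 1: weight = 8, length = 1, mean = 8/1 ≈ 8.000
  cycle 2 → 2: weight = 3, length = 1, mean = 3/1 ≈ 3.000
  cycle 0 → 1 → 0: weight = 6, length = 2, mean = 6/2 ≈ 3.000
  cycle 0 → 2 → 0: weight = 11, length = 2, mean = 11/2 ≈ 5.500
  cycle 1 → 0 → 1: weight = 6, length = 2, mean = 6/2 ≈ 3.000
Minimum mean = 2.667, attained e.g. along the cycle 0 → 1 → 2 → 0 with weight 8 and length 3. So λ(A) = 8/3 = 8/3.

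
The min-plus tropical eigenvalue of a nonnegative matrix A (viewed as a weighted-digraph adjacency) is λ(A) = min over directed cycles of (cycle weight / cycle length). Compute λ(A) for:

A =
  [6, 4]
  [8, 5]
λ(A) = 5

Enumerate directed cycles and compute their means (weight / length). Sample:
  cycle 0 → 0: weight = 6, length = 1, mean = 6/1 ≈ 6.000
  cycle 1 → 1: weight = 5, length = 1, mean = 5/1 ≈ 5.000
  cycle 0 → 1 → 0: weight = 12, length = 2, mean = 12/2 ≈ 6.000
  cycle 1 → 0 → 1: weight = 12, length = 2, mean = 12/2 ≈ 6.000
Minimum mean = 5.000, attained e.g. along the cycle 1 → 1 with weight 5 and length 1. So λ(A) = 5/1 = 5.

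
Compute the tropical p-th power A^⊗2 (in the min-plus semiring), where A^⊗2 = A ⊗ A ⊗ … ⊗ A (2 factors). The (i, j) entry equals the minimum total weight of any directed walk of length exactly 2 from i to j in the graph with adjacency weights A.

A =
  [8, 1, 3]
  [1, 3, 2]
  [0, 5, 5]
A^⊗2 =
  [2, 4, 3]
  [2, 2, 4]
  [5, 1, 3]

Each entry (A^⊗2)_ij equals the minimum over all length-2 walks i = v_0 → v_1 → … → v_2 = j of Σ_t A[v_t][v_{t+1}]. For example, for (i, j) = (0, 2) we minimise over 3 possible intermediate vertex sequences; the minimum is 3, attained along the walk 0 → 1 → 2.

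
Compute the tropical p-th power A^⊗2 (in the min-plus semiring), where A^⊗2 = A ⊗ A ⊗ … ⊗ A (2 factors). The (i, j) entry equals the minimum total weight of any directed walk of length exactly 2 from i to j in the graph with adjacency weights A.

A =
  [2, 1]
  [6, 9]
A^⊗2 =
  [4, 3]
  [8, 7]

Each entry (A^⊗2)_ij equals the minimum over all length-2 walks i = v_0 → v_1 → … → v_2 = j of Σ_t A[v_t][v_{t+1}]. For example, for (i, j) = (0, 1) we minimise over 2 possible intermediate vertex sequences; the minimum is 3, attained along the walk 0 → 0 → 1.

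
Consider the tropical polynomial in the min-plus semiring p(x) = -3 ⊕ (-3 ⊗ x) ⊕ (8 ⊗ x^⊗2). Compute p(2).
p(2) = -3

A tropical monomial a ⊗ x^⊗i evaluates to a + i · x. Evaluating each term at x = 2:
  Term 0 contributes -3 + 0 · 2 = -3
  Term 1 contributes -3 + 1 · 2 = -1
  Term 2 contributes 8 + 2 · 2 = 12
p(2) = ⊕ of these = min[-3, -1, 12] = -3.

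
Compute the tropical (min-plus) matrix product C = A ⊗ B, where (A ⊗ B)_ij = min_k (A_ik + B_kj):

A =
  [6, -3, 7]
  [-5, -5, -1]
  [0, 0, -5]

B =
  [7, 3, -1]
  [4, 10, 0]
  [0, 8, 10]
A ⊗ B =
  [1, 7, -3]
  [-1, -2, -6]
  [-5, 3, -1]

Apply the min-plus product entry-by-entry:
  C[0][0] = min over k of (A[0][0] + B[0][0] = 6 + 7 = 13, A[0][1] + B[1][0] = -3 + 4 = 1, A[0][2] + B[2][0] = 7 + 0 = 7) = 1 (attained at k = 1)
  C[0][1] = min over k of (A[0][0] + B[0][1] = 6 + 3 = 9, A[0][1] + B[1][1] = -3 + 10 = 7, A[0][2] + B[2][1] = 7 + 8 = 15) = 7 (attained at k = 1)
  C[0][2] = min over k of (A[0][0] + B[0][2] = 6 + -1 = 5, A[0][1] + B[1][2] = -3 + 0 = -3, A[0][2] + B[2][2] = 7 + 10 = 17) = -3 (attained at k = 1)
  C[1][0] = min over k of (A[1][0] + B[0][0] = -5 + 7 = 2, A[1][1] + B[1][0] = -5 + 4 = -1, A[1][2] + B[2][0] = -1 + 0 = -1) = -1 (attained at k = 1)
  C[1][1] = min over k of (A[1][0] + B[0][1] = -5 + 3 = -2, A[1][1] + B[1][1] = -5 + 10 = 5, A[1][2] + B[2][1] = -1 + 8 = 7) = -2 (attained at k = 0)
  C[1][2] = min over k of (A[1][0] + B[0][2] = -5 + -1 = -6, A[1][1] + B[1][2] = -5 + 0 = -5, A[1][2] + B[2][2] = -1 + 10 = 9) = -6 (attained at k = 0)
  C[2][0] = min over k of (A[2][0] + B[0][0] = 0 + 7 = 7, A[2][1] + B[1][0] = 0 + 4 = 4, A[2][2] + B[2][0] = -5 + 0 = -5) = -5 (attained at k = 2)
  C[2][1] = min over k of (A[2][0] + B[0][1] = 0 + 3 = 3, A[2][1] + B[1][1] = 0 + 10 = 10, A[2][2] + B[2][1] = -5 + 8 = 3) = 3 (attained at k = 0)
  C[2][2] = min over k of (A[2][0] + B[0][2] = 0 + -1 = -1, A[2][1] + B[1][2] = 0 + 0 = 0, A[2][2] + B[2][2] = -5 + 10 = 5) = -1 (attained at k = 0)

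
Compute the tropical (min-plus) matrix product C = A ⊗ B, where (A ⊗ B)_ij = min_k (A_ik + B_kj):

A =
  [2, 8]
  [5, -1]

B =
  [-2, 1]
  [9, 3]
A ⊗ B =
  [0, 3]
  [3, 2]

Apply the min-plus product entry-by-entry:
  C[0][0] = min over k of (A[0][0] + B[0][0] = 2 + -2 = 0, A[0][1] + B[1][0] = 8 + 9 = 17) = 0 (attained at k = 0)
  C[0][1] = min over k of (A[0][0] + B[0][1] = 2 + 1 = 3, A[0][1] + B[1][1] = 8 + 3 = 11) = 3 (attained at k = 0)
  C[1][0] = min over k of (A[1][0] + B[0][0] = 5 + -2 = 3, A[1][1] + B[1][0] = -1 + 9 = 8) = 3 (attained at k = 0)
  C[1][1] = min over k of (A[1][0] + B[0][1] = 5 + 1 = 6, A[1][1] + B[1][1] = -1 + 3 = 2) = 2 (attained at k = 1)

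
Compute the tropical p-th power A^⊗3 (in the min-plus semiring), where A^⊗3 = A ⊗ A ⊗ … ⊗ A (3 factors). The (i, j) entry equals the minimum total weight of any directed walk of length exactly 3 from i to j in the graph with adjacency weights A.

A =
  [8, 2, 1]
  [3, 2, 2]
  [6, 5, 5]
A^⊗3 =
  [7, 6, 6]
  [7, 6, 6]
  [10, 9, 9]

Each entry (A^⊗3)_ij equals the minimum over all length-3 walks i = v_0 → v_1 → … → v_3 = j of Σ_t A[v_t][v_{t+1}]. For example, for (i, j) = (0, 2) we minimise over 9 possible intermediate vertex sequences; the minimum is 6, attained along the walk 0 → 1 → 0 → 2.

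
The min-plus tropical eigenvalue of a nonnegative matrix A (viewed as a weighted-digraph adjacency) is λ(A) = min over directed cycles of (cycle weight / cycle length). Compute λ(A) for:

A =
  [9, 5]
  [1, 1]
λ(A) = 1

Enumerate directed cycles and compute their means (weight / length). Sample:
  cycle 0 → 0: weight = 9, length = 1, mean = 9/1 ≈ 9.000
  cycle 1 → 1: weight = 1, length = 1, mean = 1/1 ≈ 1.000
  cycle 0 → 1 → 0: weight = 6, length = 2, mean = 6/2 ≈ 3.000
  cycle 1 → 0 → 1: weight = 6, length = 2, mean = 6/2 ≈ 3.000
Minimum mean = 1.000, attained e.g. along the cycle 1 → 1 with weight 1 and length 1. So λ(A) = 1/1 = 1.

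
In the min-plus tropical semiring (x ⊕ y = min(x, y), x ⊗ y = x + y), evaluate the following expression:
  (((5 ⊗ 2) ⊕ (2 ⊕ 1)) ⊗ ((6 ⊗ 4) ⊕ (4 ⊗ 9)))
(((5 ⊗ 2) ⊕ (2 ⊕ 1)) ⊗ ((6 ⊗ 4) ⊕ (4 ⊗ 9))) = 11

Expand innermost to outermost. Recall ⊕ takes the minimum of its arguments and ⊗ takes their sum. Working out the expression (((5 ⊗ 2) ⊕ (2 ⊕ 1)) ⊗ ((6 ⊗ 4) ⊕ (4 ⊗ 9))) gives 11.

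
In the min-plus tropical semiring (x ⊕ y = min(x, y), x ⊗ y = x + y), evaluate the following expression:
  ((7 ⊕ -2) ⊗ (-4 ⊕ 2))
((7 ⊕ -2) ⊗ (-4 ⊕ 2)) = -6

Expand innermost to outermost. Recall ⊕ takes the minimum of its arguments and ⊗ takes their sum. Working out the expression ((7 ⊕ -2) ⊗ (-4 ⊕ 2)) gives -6.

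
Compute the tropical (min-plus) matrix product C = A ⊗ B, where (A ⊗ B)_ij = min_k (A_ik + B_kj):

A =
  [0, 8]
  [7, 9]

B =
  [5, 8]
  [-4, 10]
A ⊗ B =
  [4, 8]
  [5, 15]

Apply the min-plus product entry-by-entry:
  C[0][0] = min over k of (A[0][0] + B[0][0] = 0 + 5 = 5, A[0][1] + B[1][0] = 8 + -4 = 4) = 4 (attained at k = 1)
  C[0][1] = min over k of (A[0][0] + B[0][1] = 0 + 8 = 8, A[0][1] + B[1][1] = 8 + 10 = 18) = 8 (attained at k = 0)
  C[1][0] = min over k of (A[1][0] + B[0][0] = 7 + 5 = 12, A[1][1] + B[1][0] = 9 + -4 = 5) = 5 (attained at k = 1)
  C[1][1] = min over k of (A[1][0] + B[0][1] = 7 + 8 = 15, A[1][1] + B[1][1] = 9 + 10 = 19) = 15 (attained at k = 0)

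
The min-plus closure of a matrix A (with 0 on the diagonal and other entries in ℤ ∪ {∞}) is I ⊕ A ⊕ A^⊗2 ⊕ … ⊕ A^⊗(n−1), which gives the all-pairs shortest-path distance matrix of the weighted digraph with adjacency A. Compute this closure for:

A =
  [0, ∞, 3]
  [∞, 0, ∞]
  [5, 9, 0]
Closure =
  [0, 12, 3]
  [∞, 0, ∞]
  [5, 9, 0]

This is the Floyd-Warshall all-pairs shortest-path computation. For each intermediate vertex k = 0, 1, …, 2, update dist[i][j] ← min(dist[i][j], dist[i][k] + dist[k][j]). The final matrix gives, for each (i, j), the minimum total weight of any directed path from i to j (possibly empty when i = j).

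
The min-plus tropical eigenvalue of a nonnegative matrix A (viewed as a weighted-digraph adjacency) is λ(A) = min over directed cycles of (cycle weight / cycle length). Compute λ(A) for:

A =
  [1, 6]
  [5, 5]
λ(A) = 1

Enumerate directed cycles and compute their means (weight / length). Sample:
  cycle 0 → 0: weight = 1, length = 1, mean = 1/1 ≈ 1.000
  cycle 1 → 1: weight = 5, length = 1, mean = 5/1 ≈ 5.000
  cycle 0 → 1 → 0: weight = 11, length = 2, mean = 11/2 ≈ 5.500
  cycle 1 → 0 → 1: weight = 11, length = 2, mean = 11/2 ≈ 5.500
Minimum mean = 1.000, attained e.g. along the cycle 0 → 0 with weight 1 and length 1. So λ(A) = 1/1 = 1.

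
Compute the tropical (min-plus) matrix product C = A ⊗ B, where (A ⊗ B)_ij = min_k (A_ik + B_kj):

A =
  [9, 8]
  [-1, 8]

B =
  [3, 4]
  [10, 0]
A ⊗ B =
  [12, 8]
  [2, 3]

Apply the min-plus product entry-by-entry:
  C[0][0] = min over k of (A[0][0] + B[0][0] = 9 + 3 = 12, A[0][1] + B[1][0] = 8 + 10 = 18) = 12 (attained at k = 0)
  C[0][1] = min over k of (A[0][0] + B[0][1] = 9 + 4 = 13, A[0][1] + B[1][1] = 8 + 0 = 8) = 8 (attained at k = 1)
  C[1][0] = min over k of (A[1][0] + B[0][0] = -1 + 3 = 2, A[1][1] + B[1][0] = 8 + 10 = 18) = 2 (attained at k = 0)
  C[1][1] = min over k of (A[1][0] + B[0][1] = -1 + 4 = 3, A[1][1] + B[1][1] = 8 + 0 = 8) = 3 (attained at k = 0)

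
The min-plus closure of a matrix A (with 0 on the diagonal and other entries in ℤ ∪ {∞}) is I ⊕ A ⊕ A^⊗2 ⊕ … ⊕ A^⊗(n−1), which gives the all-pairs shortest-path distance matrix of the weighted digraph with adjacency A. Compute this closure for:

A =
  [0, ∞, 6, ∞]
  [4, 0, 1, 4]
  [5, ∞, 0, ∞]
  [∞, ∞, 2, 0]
Closure =
  [0, ∞, 6, ∞]
  [4, 0, 1, 4]
  [5, ∞, 0, ∞]
  [7, ∞, 2, 0]

This is the Floyd-Warshall all-pairs shortest-path computation. For each intermediate vertex k = 0, 1, …, 3, update dist[i][j] ← min(dist[i][j], dist[i][k] + dist[k][j]). The final matrix gives, for each (i, j), the minimum total weight of any directed path from i to j (possibly empty when i = j).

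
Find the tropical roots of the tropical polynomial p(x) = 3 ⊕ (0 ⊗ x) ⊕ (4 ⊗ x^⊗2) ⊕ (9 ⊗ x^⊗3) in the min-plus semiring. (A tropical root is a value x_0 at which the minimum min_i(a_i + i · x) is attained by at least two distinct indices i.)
Roots: {-5, -4, 3}

Each tropical root is a break point of the lower envelope of the lines y = a_i + i · x (there are 4 lines, with slopes 0, 1, ..., 3). Only the lines that attain the minimum somewhere contribute to roots; other lines are dominated. Here the surviving (envelope) indices are i = 3, i = 2, i = 1, i = 0.
Intersections between consecutive envelope lines give the roots: for adjacent envelope indices i < j the intersection is x = (a_i − a_j) / (j − i). Reading off the sorted break points: {-5, -4, 3}.
Verification: at each break x_0, at least two indices attain the minimum of min_i(a_i + i · x_0).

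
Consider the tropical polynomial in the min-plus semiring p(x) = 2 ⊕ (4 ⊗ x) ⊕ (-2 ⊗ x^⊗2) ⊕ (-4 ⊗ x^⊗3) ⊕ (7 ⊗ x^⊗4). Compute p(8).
p(8) = 2

A tropical monomial a ⊗ x^⊗i evaluates to a + i · x. Evaluating each term at x = 8:
  Term 0 contributes 2 + 0 · 8 = 2
  Term 1 contributes 4 + 1 · 8 = 12
  Term 2 contributes -2 + 2 · 8 = 14
  Term 3 contributes -4 + 3 · 8 = 20
  Term 4 contributes 7 + 4 · 8 = 39
p(8) = ⊕ of these = min[2, 12, 14, 20, 39] = 2.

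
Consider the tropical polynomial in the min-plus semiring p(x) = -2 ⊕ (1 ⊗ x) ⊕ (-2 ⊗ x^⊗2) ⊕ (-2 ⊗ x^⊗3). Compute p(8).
p(8) = -2

A tropical monomial a ⊗ x^⊗i evaluates to a + i · x. Evaluating each term at x = 8:
  Term 0 contributes -2 + 0 · 8 = -2
  Term 1 contributes 1 + 1 · 8 = 9
  Term 2 contributes -2 + 2 · 8 = 14
  Term 3 contributes -2 + 3 · 8 = 22
p(8) = ⊕ of these = min[-2, 9, 14, 22] = -2.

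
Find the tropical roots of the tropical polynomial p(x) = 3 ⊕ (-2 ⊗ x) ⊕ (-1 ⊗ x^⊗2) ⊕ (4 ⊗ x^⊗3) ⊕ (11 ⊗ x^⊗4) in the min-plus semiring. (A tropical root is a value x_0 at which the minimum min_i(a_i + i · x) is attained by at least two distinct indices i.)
Roots: {-7, -5, -1, 5}

Each tropical root is a break point of the lower envelope of the lines y = a_i + i · x (there are 5 lines, with slopes 0, 1, ..., 4). Only the lines that attain the minimum somewhere contribute to roots; other lines are dominated. Here the surviving (envelope) indices are i = 4, i = 3, i = 2, i = 1, i = 0.
Intersections between consecutive envelope lines give the roots: for adjacent envelope indices i < j the intersection is x = (a_i − a_j) / (j − i). Reading off the sorted break points: {-7, -5, -1, 5}.
Verification: at each break x_0, at least two indices attain the minimum of min_i(a_i + i · x_0).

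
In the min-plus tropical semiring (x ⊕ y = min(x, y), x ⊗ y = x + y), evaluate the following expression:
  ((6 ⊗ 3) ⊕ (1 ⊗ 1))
((6 ⊗ 3) ⊕ (1 ⊗ 1)) = 2

Expand innermost to outermost. Recall ⊕ takes the minimum of its arguments and ⊗ takes their sum. Working out the expression ((6 ⊗ 3) ⊕ (1 ⊗ 1)) gives 2.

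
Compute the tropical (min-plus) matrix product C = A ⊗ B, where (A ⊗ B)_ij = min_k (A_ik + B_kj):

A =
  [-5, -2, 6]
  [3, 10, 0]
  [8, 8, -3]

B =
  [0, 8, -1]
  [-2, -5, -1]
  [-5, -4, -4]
A ⊗ B =
  [-5, -7, -6]
  [-5, -4, -4]
  [-8, -7, -7]

Apply the min-plus product entry-by-entry:
  C[0][0] = min over k of (A[0][0] + B[0][0] = -5 + 0 = -5, A[0][1] + B[1][0] = -2 + -2 = -4, A[0][2] + B[2][0] = 6 + -5 = 1) = -5 (attained at k = 0)
  C[0][1] = min over k of (A[0][0] + B[0][1] = -5 + 8 = 3, A[0][1] + B[1][1] = -2 + -5 = -7, A[0][2] + B[2][1] = 6 + -4 = 2) = -7 (attained at k = 1)
  C[0][2] = min over k of (A[0][0] + B[0][2] = -5 + -1 = -6, A[0][1] + B[1][2] = -2 + -1 = -3, A[0][2] + B[2][2] = 6 + -4 = 2) = -6 (attained at k = 0)
  C[1][0] = min over k of (A[1][0] + B[0][0] = 3 + 0 = 3, A[1][1] + B[1][0] = 10 + -2 = 8, A[1][2] + B[2][0] = 0 + -5 = -5) = -5 (attained at k = 2)
  C[1][1] = min over k of (A[1][0] + B[0][1] = 3 + 8 = 11, A[1][1] + B[1][1] = 10 + -5 = 5, A[1][2] + B[2][1] = 0 + -4 = -4) = -4 (attained at k = 2)
  C[1][2] = min over k of (A[1][0] + B[0][2] = 3 + -1 = 2, A[1][1] + B[1][2] = 10 + -1 = 9, A[1][2] + B[2][2] = 0 + -4 = -4) = -4 (attained at k = 2)
  C[2][0] = min over k of (A[2][0] + B[0][0] = 8 + 0 = 8, A[2][1] + B[1][0] = 8 + -2 = 6, A[2][2] + B[2][0] = -3 + -5 = -8) = -8 (attained at k = 2)
  C[2][1] = min over k of (A[2][0] + B[0][1] = 8 + 8 = 16, A[2][1] + B[1][1] = 8 + -5 = 3, A[2][2] + B[2][1] = -3 + -4 = -7) = -7 (attained at k = 2)
  C[2][2] = min over k of (A[2][0] + B[0][2] = 8 + -1 = 7, A[2][1] + B[1][2] = 8 + -1 = 7, A[2][2] + B[2][2] = -3 + -4 = -7) = -7 (attained at k = 2)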